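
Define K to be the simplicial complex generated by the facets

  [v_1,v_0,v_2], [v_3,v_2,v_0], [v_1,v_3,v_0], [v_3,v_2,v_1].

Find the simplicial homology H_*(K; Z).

Order the vertices as v_0 < v_1 < v_2 < v_3. Listing each simplex with vertices in this order, K has dimension 2 with simplices:

  0-simplices (4): [v_0], [v_1], [v_2], [v_3]
  1-simplices (6): [v_0,v_1], [v_0,v_2], [v_0,v_3], [v_1,v_2], [v_1,v_3], [v_2,v_3]
  2-simplices (4): [v_0,v_1,v_2], [v_0,v_1,v_3], [v_0,v_2,v_3], [v_1,v_2,v_3]

Hence C_0 ≅ Z^4, C_1 ≅ Z^6, C_2 ≅ Z^4.

Boundary ∂_1: C_1 → C_0 maps an edge to its endpoints' difference, ∂[p,q] = q − p.
The 4×6 boundary matrix has rank 3 and Smith normal form diag(1,1,1).

The boundary map ∂_2: C_2 → C_1 maps a triangle to the signed sum of its edges. For instance
  ∂[v_1,v_2,v_3] = [v_2,v_3] − [v_1,v_3] + [v_1,v_2],
  ∂[v_0,v_1,v_3] = [v_1,v_3] − [v_0,v_3] + [v_0,v_1].
The 6×4 boundary matrix has rank 3 and Smith normal form diag(1,1,1).

From H_k ≅ ker(∂_k) / im(∂_{k+1}) we obtain:

  H_0: rank C_0 − rank ∂_1 = 4 − 3 = 1, and the invariant factors of ∂_1 are all 1, so H_0 = Z.
  H_1: rank ker ∂_1 − rank ∂_2 = (6 − 3) − 3 = 0, and the invariant factors of ∂_2 are all 1, so H_1 = 0.
  H_2: rank ker ∂_2 − rank ∂_3 = (4 − 3) − 0 = 1, and there is no ∂_3, so H_2 = Z.

H_0 = Z,  H_1 = 0,  H_2 = Z.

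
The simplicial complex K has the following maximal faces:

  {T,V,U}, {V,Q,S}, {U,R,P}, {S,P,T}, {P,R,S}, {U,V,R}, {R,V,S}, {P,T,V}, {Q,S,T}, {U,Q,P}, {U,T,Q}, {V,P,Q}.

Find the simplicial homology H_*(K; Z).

Fix the vertex order P < Q < R < S < T < U < V and write every simplex with vertices in increasing order. Then dim K = 2 and the simplices of K are:

  0-simplices (7): P, Q, R, S, T, U, V
  1-simplices (18): PQ, PR, PS, PT, PU, PV, QS, QT, QU, QV, RS, RU, RV, ST, SV, TU, TV, UV
  2-simplices (12): PQU, PQV, PRS, PRU, PST, PTV, QST, QSV, QTU, RSV, RUV, TUV

Hence C_0 ≅ Z^7, C_1 ≅ Z^18, C_2 ≅ Z^12.

Boundary ∂_1: C_1 → C_0 is given by ∂[p,q] = [q] − [p].
This gives a 7×18 integer matrix of rank 6; reducing to Smith normal form yields diagonal entries (1,1,1,1,1,1).

Boundary ∂_2: C_2 → C_1 sends each 2-simplex [p,q,r] to [q,r] − [p,r] + [p,q]. For instance
  ∂PQU = QU − PU + PQ,
  ∂PTV = TV − PV + PT.
The resulting 18×12 matrix has rank 12, and its Smith normal form has invariant factors (1,1,1,1,1,1,1,1,1,1,1,2).

Computing H_k = (kernel of ∂_k) / (image of ∂_{k+1}):

  H_0: rank C_0 − rank ∂_1 = 7 − 6 = 1, and the invariant factors of ∂_1 are all 1, so H_0 ≅ Z.
  H_1: rank ker ∂_1 − rank ∂_2 = (18 − 6) − 12 = 0, and ∂_2 has invariant factor 2 > 1, so H_1 ≅ Z_2.
  H_2: rank ker ∂_2 − rank ∂_3 = (12 − 12) − 0 = 0, and there is no ∂_3, so H_2 ≅ 0.

H_0 ≅ Z,  H_1 ≅ Z_2,  H_2 = 0.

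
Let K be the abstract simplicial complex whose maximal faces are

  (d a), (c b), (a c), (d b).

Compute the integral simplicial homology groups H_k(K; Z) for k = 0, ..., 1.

Take the total order a < b < c < d on the vertex set. Then K (dimension 1) consists of the simplices:

  0-simplices (4): a, b, c, d
  1-simplices (4): ac, ad, bc, bd

giving chain groups C_0 ≅ Z^4, C_1 ≅ Z^4.

∂_1: C_1 → C_0 is given by ∂[p,q] = [q] − [p]. For instance
  ∂bd = d − b.
As a 4×4 matrix over Z this has rank 3, with invariant factors (1,1,1).

Now H_k = ker ∂_k / im ∂_{k+1}, so:

  H_0: rank C_0 − rank ∂_1 = 4 − 3 = 1, and the invariant factors of ∂_1 are all 1, so H_0 = Z.
  H_1: rank ker ∂_1 − rank ∂_2 = (4 − 3) − 0 = 1, and there is no ∂_2, so H_1 = Z.

As a check, the Euler characteristic is 4 − 4 = 0, which agrees with 1 − 1 = 0.
(K is a triangulation of the circle S^1.)

H_0 = Z,  H_1 = Z.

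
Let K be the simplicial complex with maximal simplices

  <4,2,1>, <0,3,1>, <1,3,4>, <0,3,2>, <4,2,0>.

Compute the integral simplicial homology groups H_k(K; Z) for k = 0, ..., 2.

H_0 = Z,  H_1 = Z,  H_2 = 0.

Fix the vertex order 0 < 1 < 2 < 3 < 4 and write every simplex with vertices in increasing order. Then dim K = 2 and the simplices of K are:

  0-simplices (5): [0], [1], [2], [3], [4]
  1-simplices (10): [0,1], [0,2], [0,3], [0,4], [1,2], [1,3], [1,4], [2,3], [2,4], [3,4]
  2-simplices (5): [0,1,3], [0,2,3], [0,2,4], [1,2,4], [1,3,4]

so the chain groups are C_0 ≅ Z^5, C_1 ≅ Z^10, C_2 ≅ Z^5.

The boundary map ∂_1: C_1 → C_0 maps an edge to its endpoints' difference, ∂[p,q] = q − p. For instance
  ∂[0,1] = [1] − [0].
As a 5×10 matrix over Z this has rank 4, with invariant factors (1,1,1,1).

Boundary ∂_2: C_2 → C_1 sends each 2-simplex [p,q,r] to [q,r] − [p,r] + [p,q]. For instance
  ∂[0,2,3] = [2,3] − [0,3] + [0,2],
  ∂[0,2,4] = [2,4] − [0,4] + [0,2].
This gives a 10×5 integer matrix of rank 5; reducing to Smith normal form yields diagonal entries (1,1,1,1,1).

Now H_k = ker ∂_k / im ∂_{k+1}, so:

  H_0: rank C_0 − rank ∂_1 = 5 − 4 = 1, and the invariant factors of ∂_1 are all 1, so H_0 ≅ Z.
  H_1: rank ker ∂_1 − rank ∂_2 = (10 − 4) − 5 = 1, and the invariant factors of ∂_2 are all 1, so H_1 ≅ Z.
  H_2: rank ker ∂_2 − rank ∂_3 = (5 − 5) − 0 = 0, and there is no ∂_3, so H_2 ≅ 0.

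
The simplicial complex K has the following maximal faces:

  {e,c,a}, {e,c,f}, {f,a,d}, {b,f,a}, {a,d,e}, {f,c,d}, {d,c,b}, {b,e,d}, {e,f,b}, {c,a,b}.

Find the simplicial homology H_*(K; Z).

K has 6 vertices, 15 edges, 10 triangles.
rank ∂_0 = 0, rank ∂_1 = 5 ⇒ b_0 = 6 − 0 − 5 = 1; all invariant factors of ∂_1 are 1 so no torsion. So H_0 = Z.
rank ∂_1 = 5, rank ∂_2 = 10 ⇒ b_1 = 15 − 5 − 10 = 0; ∂_2 has invariant factor(s) [2] giving torsion. So H_1 = Z/2.
rank ∂_2 = 10, rank ∂_3 = 0 ⇒ b_2 = 10 − 10 − 0 = 0. So H_2 = 0.

H_0 ≅ Z,  H_1 ≅ Z/2,  H_2 = 0.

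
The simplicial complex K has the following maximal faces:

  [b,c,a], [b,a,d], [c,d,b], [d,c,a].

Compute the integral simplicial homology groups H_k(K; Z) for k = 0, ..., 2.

Fix the vertex order a < b < c < d and write every simplex with vertices in increasing order. Then dim K = 2 and the simplices of K are:

  0-simplices (4): a, b, c, d
  1-simplices (6): ab, ac, ad, bc, bd, cd
  2-simplices (4): abc, abd, acd, bcd

so the chain groups are C_0 ≅ Z^4, C_1 ≅ Z^6, C_2 ≅ Z^4.

The boundary map ∂_1: C_1 → C_0 is given by ∂[p,q] = [q] − [p]. For instance
  ∂ab = b − a.
As a 4×6 matrix over Z this has rank 3, with invariant factors (1,1,1).

∂_2: C_2 → C_1 maps a triangle to the signed sum of its edges. For instance
  ∂abc = bc − ac + ab,
  ∂bcd = cd − bd + bc.
As a 6×4 matrix over Z this has rank 3, with invariant factors (1,1,1).

Reading off H_k = ker ∂_k / im ∂_{k+1}:

  H_0: rank C_0 − rank ∂_1 = 4 − 3 = 1, and the invariant factors of ∂_1 are all 1, so H_0 ≅ Z.
  H_1: rank ker ∂_1 − rank ∂_2 = (6 − 3) − 3 = 0, and the invariant factors of ∂_2 are all 1, so H_1 ≅ 0.
  H_2: rank ker ∂_2 − rank ∂_3 = (4 − 3) − 0 = 1, and there is no ∂_3, so H_2 ≅ Z.

(K is a triangulation of the 2-sphere S^2.)

H_0 ≅ Z,  H_1 = 0,  H_2 ≅ Z.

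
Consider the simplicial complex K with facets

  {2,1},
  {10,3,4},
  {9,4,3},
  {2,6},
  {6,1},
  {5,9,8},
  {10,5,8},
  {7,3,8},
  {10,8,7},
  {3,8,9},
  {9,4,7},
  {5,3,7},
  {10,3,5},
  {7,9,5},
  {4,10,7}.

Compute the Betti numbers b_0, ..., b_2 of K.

b_0 = 2, b_1 = 1, b_2 = 0.

K has 10 vertices, 21 edges, 12 triangles.
rank ∂_0 = 0, rank ∂_1 = 8 ⇒ b_0 = 10 − 0 − 8 = 2; all invariant factors of ∂_1 are 1 so no torsion. So H_0 ≅ Z^2.
rank ∂_1 = 8, rank ∂_2 = 12 ⇒ b_1 = 21 − 8 − 12 = 1; ∂_2 has invariant factor(s) [2] giving torsion. So H_1 ≅ Z ⊕ Z_2.
rank ∂_2 = 12, rank ∂_3 = 0 ⇒ b_2 = 12 − 12 − 0 = 0. So H_2 ≅ 0.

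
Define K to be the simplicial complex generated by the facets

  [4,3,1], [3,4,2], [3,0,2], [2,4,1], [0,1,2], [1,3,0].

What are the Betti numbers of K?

Fix the vertex order 0 < 1 < 2 < 3 < 4 and write every simplex with vertices in increasing order. Then dim K = 2 and the simplices of K are:

  0-simplices (5): [0], [1], [2], [3], [4]
  1-simplices (9): [0,1], [0,2], [0,3], [1,2], [1,3], [1,4], [2,3], [2,4], [3,4]
  2-simplices (6): [0,1,2], [0,1,3], [0,2,3], [1,2,4], [1,3,4], [2,3,4]

so the chain groups are C_0 ≅ Z^5, C_1 ≅ Z^9, C_2 ≅ Z^6.

∂_1: C_1 → C_0 is given by ∂[p,q] = [q] − [p]. For instance
  ∂[0,3] = [3] − [0].
The resulting 5×9 matrix has rank 4, and its Smith normal form has invariant factors (1,1,1,1).

∂_2: C_2 → C_1 maps a triangle to the signed sum of its edges. For instance
  ∂[0,1,3] = [1,3] − [0,3] + [0,1],
  ∂[1,3,4] = [3,4] − [1,4] + [1,3].
This gives a 9×6 integer matrix of rank 5; reducing to Smith normal form yields diagonal entries (1,1,1,1,1).

From H_k ≅ ker(∂_k) / im(∂_{k+1}) we obtain:

  H_0: rank C_0 − rank ∂_1 = 5 − 4 = 1, and the invariant factors of ∂_1 are all 1, so H_0 = Z.
  H_1: rank ker ∂_1 − rank ∂_2 = (9 − 4) − 5 = 0, and the invariant factors of ∂_2 are all 1, so H_1 = 0.
  H_2: rank ker ∂_2 − rank ∂_3 = (6 − 5) − 0 = 1, and there is no ∂_3, so H_2 = Z.

Hence the Betti numbers are b_0 = 1, b_1 = 0, b_2 = 1.

b_0 = 1, b_1 = 0, b_2 = 1.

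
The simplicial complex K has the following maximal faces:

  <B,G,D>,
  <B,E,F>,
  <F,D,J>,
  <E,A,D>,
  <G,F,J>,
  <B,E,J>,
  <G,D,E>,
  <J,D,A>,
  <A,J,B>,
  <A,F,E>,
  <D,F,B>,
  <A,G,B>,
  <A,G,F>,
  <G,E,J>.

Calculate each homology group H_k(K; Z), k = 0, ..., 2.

Order the vertices as A < B < D < E < F < G < J. Listing each simplex with vertices in this order, K has dimension 2 with simplices:

  0-simplices (7): A, B, D, E, F, G, J
  1-simplices (21): AB, AD, AE, AF, AG, AJ, BD, BE, BF, BG, BJ, DE, DF, DG, DJ, EF, EG, EJ, FG, FJ, GJ
  2-simplices (14): ABG, ABJ, ADE, ADJ, AEF, AFG, BDF, BDG, BEF, BEJ, DEG, DFJ, EGJ, FGJ

Hence C_0 ≅ Z^7, C_1 ≅ Z^21, C_2 ≅ Z^14.

The boundary map ∂_1: C_1 → C_0 sends each edge [p,q] (with p < q) to q − p. For instance
  ∂GJ = J − G.
As a 7×21 matrix over Z this has rank 6, with invariant factors (1,1,1,1,1,1).

∂_2: C_2 → C_1 acts by ∂[p,q,r] = [q,r] − [p,r] + [p,q]. For instance
  ∂FGJ = GJ − FJ + FG,
  ∂BDG = DG − BG + BD.
The 21×14 boundary matrix has rank 13 and Smith normal form diag(1,1,1,1,1,1,1,1,1,1,1,1,1).

From H_k ≅ ker(∂_k) / im(∂_{k+1}) we obtain:

  H_0: rank C_0 − rank ∂_1 = 7 − 6 = 1, and the invariant factors of ∂_1 are all 1, so H_0 ≅ Z.
  H_1: rank ker ∂_1 − rank ∂_2 = (21 − 6) − 13 = 2, and the invariant factors of ∂_2 are all 1, so H_1 ≅ Z^2.
  H_2: rank ker ∂_2 − rank ∂_3 = (14 − 13) − 0 = 1, and there is no ∂_3, so H_2 ≅ Z.

(K is a triangulation of the torus T^2.)

H_0 = Z,  H_1 = Z^2,  H_2 = Z.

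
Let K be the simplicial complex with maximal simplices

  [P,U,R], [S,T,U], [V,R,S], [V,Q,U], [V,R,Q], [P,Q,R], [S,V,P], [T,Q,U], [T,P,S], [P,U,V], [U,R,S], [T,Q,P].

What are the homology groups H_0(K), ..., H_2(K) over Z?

H_0 = Z,  H_1 = Z/2Z,  H_2 = 0.

We work with the vertex ordering P < Q < R < S < T < U < V. The simplices of K, each written with vertices in increasing order, are:

  0-simplices (7): P, Q, R, S, T, U, V
  1-simplices (18): PQ, PR, PS, PT, PU, PV, QR, QT, QU, QV, RS, RU, RV, ST, SU, SV, TU, UV
  2-simplices (12): PQR, PQT, PRU, PST, PSV, PUV, QRV, QTU, QUV, RSU, RSV, STU

so the chain groups are C_0 ≅ Z^7, C_1 ≅ Z^18, C_2 ≅ Z^12.

∂_1: C_1 → C_0 sends each edge [p,q] (with p < q) to q − p.
The resulting 7×18 matrix has rank 6, and its Smith normal form has invariant factors (1,1,1,1,1,1).

The boundary map ∂_2: C_2 → C_1 acts by ∂[p,q,r] = [q,r] − [p,r] + [p,q]. For instance
  ∂STU = TU − SU + ST,
  ∂QTU = TU − QU + QT.
The resulting 18×12 matrix has rank 12, and its Smith normal form has invariant factors (1,1,1,1,1,1,1,1,1,1,1,2).

Computing H_k = (kernel of ∂_k) / (image of ∂_{k+1}):

  H_0: rank C_0 − rank ∂_1 = 7 − 6 = 1, and the invariant factors of ∂_1 are all 1, so H_0 = Z.
  H_1: rank ker ∂_1 − rank ∂_2 = (18 − 6) − 12 = 0, and ∂_2 has invariant factor 2 > 1, so H_1 = Z/2Z.
  H_2: rank ker ∂_2 − rank ∂_3 = (12 − 12) − 0 = 0, and there is no ∂_3, so H_2 = 0.

As a check, the Euler characteristic is 7 − 18 + 12 = 1, which agrees with 1 − 0 + 0 = 1.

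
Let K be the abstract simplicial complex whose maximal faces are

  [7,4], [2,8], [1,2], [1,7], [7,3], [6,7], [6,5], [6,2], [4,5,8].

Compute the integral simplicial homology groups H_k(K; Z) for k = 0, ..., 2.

Fix the vertex order 1 < 2 < 3 < 4 < 5 < 6 < 7 < 8 and write every simplex with vertices in increasing order. Then dim K = 2 and the simplices of K are:

  0-simplices (8): [1], [2], [3], [4], [5], [6], [7], [8]
  1-simplices (11): [1,2], [1,7], [2,6], [2,8], [3,7], [4,5], [4,7], [4,8], [5,6], [5,8], [6,7]
  2-simplices (1): [4,5,8]

giving chain groups C_0 ≅ Z^8, C_1 ≅ Z^11, C_2 ≅ Z^1.

Boundary ∂_1: C_1 → C_0 maps an edge to its endpoints' difference, ∂[p,q] = q − p. For instance
  ∂[2,8] = [8] − [2].
As a 8×11 matrix over Z this has rank 7, with invariant factors (1,1,1,1,1,1,1).

Boundary ∂_2: C_2 → C_1 sends each 2-simplex [p,q,r] to [q,r] − [p,r] + [p,q]. For instance
  ∂[4,5,8] = [5,8] − [4,8] + [4,5].
This gives a 11×1 integer matrix of rank 1; reducing to Smith normal form yields diagonal entries (1).

Reading off H_k = ker ∂_k / im ∂_{k+1}:

  H_0: rank C_0 − rank ∂_1 = 8 − 7 = 1, and the invariant factors of ∂_1 are all 1, so H_0 = Z.
  H_1: rank ker ∂_1 − rank ∂_2 = (11 − 7) − 1 = 3, and the invariant factors of ∂_2 are all 1, so H_1 = Z^3.
  H_2: rank ker ∂_2 − rank ∂_3 = (1 − 1) − 0 = 0, and there is no ∂_3, so H_2 = 0.

As a check, the Euler characteristic is 8 − 11 + 1 = -2, which agrees with 1 − 3 + 0 = -2.

H_0 ≅ Z,  H_1 ≅ Z^3,  H_2 = 0.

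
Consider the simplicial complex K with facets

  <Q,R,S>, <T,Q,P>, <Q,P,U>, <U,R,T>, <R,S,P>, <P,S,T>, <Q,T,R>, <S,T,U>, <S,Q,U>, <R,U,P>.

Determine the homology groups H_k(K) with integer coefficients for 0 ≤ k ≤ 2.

Fix the vertex order P < Q < R < S < T < U and write every simplex with vertices in increasing order. Then dim K = 2 and the simplices of K are:

  0-simplices (6): P, Q, R, S, T, U
  1-simplices (15): PQ, PR, PS, PT, PU, QR, QS, QT, QU, RS, RT, RU, ST, SU, TU
  2-simplices (10): PQT, PQU, PRS, PRU, PST, QRS, QRT, QSU, RTU, STU

giving chain groups C_0 ≅ Z^6, C_1 ≅ Z^15, C_2 ≅ Z^10.

The boundary map ∂_1: C_1 → C_0 sends each edge [p,q] (with p < q) to q − p.
This gives a 6×15 integer matrix of rank 5; reducing to Smith normal form yields diagonal entries (1,1,1,1,1).

Boundary ∂_2: C_2 → C_1 sends each 2-simplex [p,q,r] to [q,r] − [p,r] + [p,q]. For instance
  ∂PQT = QT − PT + PQ,
  ∂PQU = QU − PU + PQ.
This gives a 15×10 integer matrix of rank 10; reducing to Smith normal form yields diagonal entries (1,1,1,1,1,1,1,1,1,2).

Now H_k = ker ∂_k / im ∂_{k+1}, so:

  H_0: rank C_0 − rank ∂_1 = 6 − 5 = 1, and the invariant factors of ∂_1 are all 1, so H_0 = Z.
  H_1: rank ker ∂_1 − rank ∂_2 = (15 − 5) − 10 = 0, and ∂_2 has invariant factor 2 > 1, so H_1 = Z/2Z.
  H_2: rank ker ∂_2 − rank ∂_3 = (10 − 10) − 0 = 0, and there is no ∂_3, so H_2 = 0.

As a check, the Euler characteristic is 6 − 15 + 10 = 1, which agrees with 1 − 0 + 0 = 1.

H_0 = Z,  H_1 = Z/2Z,  H_2 = 0.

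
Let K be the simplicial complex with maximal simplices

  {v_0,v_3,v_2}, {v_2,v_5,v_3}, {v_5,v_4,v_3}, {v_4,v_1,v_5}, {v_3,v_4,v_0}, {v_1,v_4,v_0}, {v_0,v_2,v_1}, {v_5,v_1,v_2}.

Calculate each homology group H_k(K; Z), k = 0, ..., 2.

H_0 = Z,  H_1 = 0,  H_2 = Z.

K has 6 vertices, 12 edges, 8 triangles.
rank ∂_0 = 0, rank ∂_1 = 5 ⇒ b_0 = 6 − 0 − 5 = 1; all invariant factors of ∂_1 are 1 so no torsion. So H_0 = Z.
rank ∂_1 = 5, rank ∂_2 = 7 ⇒ b_1 = 12 − 5 − 7 = 0; all invariant factors of ∂_2 are 1 so no torsion. So H_1 = 0.
rank ∂_2 = 7, rank ∂_3 = 0 ⇒ b_2 = 8 − 7 − 0 = 1. So H_2 = Z.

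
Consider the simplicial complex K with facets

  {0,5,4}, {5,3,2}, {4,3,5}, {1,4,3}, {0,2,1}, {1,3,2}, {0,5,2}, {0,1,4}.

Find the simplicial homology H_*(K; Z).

H_0 ≅ Z,  H_1 = 0,  H_2 ≅ Z.

Fix the vertex order 0 < 1 < 2 < 3 < 4 < 5 and write every simplex with vertices in increasing order. Then dim K = 2 and the simplices of K are:

  0-simplices (6): [0], [1], [2], [3], [4], [5]
  1-simplices (12): [0,1], [0,2], [0,4], [0,5], [1,2], [1,3], [1,4], [2,3], [2,5], [3,4], [3,5], [4,5]
  2-simplices (8): [0,1,2], [0,1,4], [0,2,5], [0,4,5], [1,2,3], [1,3,4], [2,3,5], [3,4,5]

giving chain groups C_0 ≅ Z^6, C_1 ≅ Z^12, C_2 ≅ Z^8.

∂_1: C_1 → C_0 maps an edge to its endpoints' difference, ∂[p,q] = q − p.
As a 6×12 matrix over Z this has rank 5, with invariant factors (1,1,1,1,1).

The boundary map ∂_2: C_2 → C_1 sends each 2-simplex [p,q,r] to [q,r] − [p,r] + [p,q]. For instance
  ∂[1,3,4] = [3,4] − [1,4] + [1,3],
  ∂[1,2,3] = [2,3] − [1,3] + [1,2].
The resulting 12×8 matrix has rank 7, and its Smith normal form has invariant factors (1,1,1,1,1,1,1).

Now H_k = ker ∂_k / im ∂_{k+1}, so:

  H_0: rank C_0 − rank ∂_1 = 6 − 5 = 1, and the invariant factors of ∂_1 are all 1, so H_0 = Z.
  H_1: rank ker ∂_1 − rank ∂_2 = (12 − 5) − 7 = 0, and the invariant factors of ∂_2 are all 1, so H_1 = 0.
  H_2: rank ker ∂_2 − rank ∂_3 = (8 − 7) − 0 = 1, and there is no ∂_3, so H_2 = Z.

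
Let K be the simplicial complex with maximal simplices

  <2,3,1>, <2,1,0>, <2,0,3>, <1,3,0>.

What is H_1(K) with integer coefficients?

H_1 ≅ 0.

Order the vertices as 0 < 1 < 2 < 3. Listing each simplex with vertices in this order, K has dimension 2 with simplices:

  0-simplices (4): [0], [1], [2], [3]
  1-simplices (6): [0,1], [0,2], [0,3], [1,2], [1,3], [2,3]
  2-simplices (4): [0,1,2], [0,1,3], [0,2,3], [1,2,3]

so the chain groups are C_0 ≅ Z^4, C_1 ≅ Z^6, C_2 ≅ Z^4.

The boundary map ∂_1: C_1 → C_0 is given by ∂[p,q] = [q] − [p]. For instance
  ∂[0,3] = [3] − [0].
As a 4×6 matrix over Z this has rank 3, with invariant factors (1,1,1).

Boundary ∂_2: C_2 → C_1 maps a triangle to the signed sum of its edges. For instance
  ∂[0,1,2] = [1,2] − [0,2] + [0,1],
  ∂[1,2,3] = [2,3] − [1,3] + [1,2].
As a 6×4 matrix over Z this has rank 3, with invariant factors (1,1,1).

Reading off H_k = ker ∂_k / im ∂_{k+1}:

  H_1: rank ker ∂_1 − rank ∂_2 = (6 − 3) − 3 = 0, and the invariant factors of ∂_2 are all 1, so H_1 ≅ 0.

(K is a triangulation of the 2-sphere S^2.)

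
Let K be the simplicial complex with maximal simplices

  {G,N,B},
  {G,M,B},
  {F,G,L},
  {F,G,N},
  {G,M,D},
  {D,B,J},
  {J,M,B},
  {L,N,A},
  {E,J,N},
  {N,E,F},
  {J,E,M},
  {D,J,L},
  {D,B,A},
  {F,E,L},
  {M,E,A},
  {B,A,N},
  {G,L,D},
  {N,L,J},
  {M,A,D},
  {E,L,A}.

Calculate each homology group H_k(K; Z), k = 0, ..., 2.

H_0 ≅ Z,  H_1 ≅ Z ⊕ Z_2,  H_2 = 0.

Take the total order A < B < D < E < F < G < J < L < M < N on the vertex set. Then K (dimension 2) consists of the simplices:

  0-simplices (10): A, B, D, E, F, G, J, L, M, N
  1-simplices (30): AB, AD, AE, AL, AM, AN, BD, BG, BJ, BM, BN, DG, DJ, DL, DM, EF, EJ, EL, EM, EN, FG, FL, FN, GL, GM, GN, JL, JM, JN, LN
  2-simplices (20): ABD, ABN, ADM, AEL, AEM, ALN, BDJ, BGM, BGN, BJM, DGL, DGM, DJL, EFL, EFN, EJM, EJN, FGL, FGN, JLN

Hence C_0 ≅ Z^10, C_1 ≅ Z^30, C_2 ≅ Z^20.

Boundary ∂_1: C_1 → C_0 is given by ∂[p,q] = [q] − [p].
As a 10×30 matrix over Z this has rank 9, with invariant factors (1,1,1,1,1,1,1,1,1).

The boundary map ∂_2: C_2 → C_1 acts by ∂[p,q,r] = [q,r] − [p,r] + [p,q]. For instance
  ∂ABD = BD − AD + AB,
  ∂AEM = EM − AM + AE.
As a 30×20 matrix over Z this has rank 20, with invariant factors (1,1,1,1,1,1,1,1,1,1,1,1,1,1,1,1,1,1,1,2).

Reading off H_k = ker ∂_k / im ∂_{k+1}:

  H_0: rank C_0 − rank ∂_1 = 10 − 9 = 1, and the invariant factors of ∂_1 are all 1, so H_0 ≅ Z.
  H_1: rank ker ∂_1 − rank ∂_2 = (30 − 9) − 20 = 1, and ∂_2 has invariant factor 2 > 1, so H_1 ≅ Z ⊕ Z_2.
  H_2: rank ker ∂_2 − rank ∂_3 = (20 − 20) − 0 = 0, and there is no ∂_3, so H_2 ≅ 0.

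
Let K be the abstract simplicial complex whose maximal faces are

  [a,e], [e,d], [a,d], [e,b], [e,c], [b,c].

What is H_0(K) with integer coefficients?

K has 5 vertices, 6 edges.
rank ∂_0 = 0, rank ∂_1 = 4 ⇒ b_0 = 5 − 0 − 4 = 1; all invariant factors of ∂_1 are 1 so no torsion. So H_0 = Z.

H_0 ≅ Z.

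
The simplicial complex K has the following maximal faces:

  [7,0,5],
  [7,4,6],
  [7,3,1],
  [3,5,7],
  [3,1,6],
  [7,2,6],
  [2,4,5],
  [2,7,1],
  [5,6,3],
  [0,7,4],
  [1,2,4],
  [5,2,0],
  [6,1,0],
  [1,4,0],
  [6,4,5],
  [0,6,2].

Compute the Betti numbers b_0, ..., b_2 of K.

b_0 = 1, b_1 = 2, b_2 = 1.

Fix the vertex order 0 < 1 < 2 < 3 < 4 < 5 < 6 < 7 and write every simplex with vertices in increasing order. Then dim K = 2 and the simplices of K are:

  0-simplices (8): [0], [1], [2], [3], [4], [5], [6], [7]
  1-simplices (24): (24 of them)
  2-simplices (16): [0,1,4], [0,1,6], [0,2,5], [0,2,6], [0,4,7], [0,5,7], [1,2,4], [1,2,7], [1,3,6], [1,3,7], [2,4,5], [2,6,7], [3,5,6], [3,5,7], [4,5,6], [4,6,7]

Hence C_0 ≅ Z^8, C_1 ≅ Z^24, C_2 ≅ Z^16.

The boundary map ∂_1: C_1 → C_0 sends each edge [p,q] (with p < q) to q − p. For instance
  ∂[0,4] = [4] − [0].
The resulting 8×24 matrix has rank 7, and its Smith normal form has invariant factors (1,1,1,1,1,1,1).

∂_2: C_2 → C_1 maps a triangle to the signed sum of its edges. For instance
  ∂[2,4,5] = [4,5] − [2,5] + [2,4],
  ∂[4,5,6] = [5,6] − [4,6] + [4,5].
As a 24×16 matrix over Z this has rank 15, with invariant factors (1,1,1,1,1,1,1,1,1,1,1,1,1,1,1).

Computing H_k = (kernel of ∂_k) / (image of ∂_{k+1}):

  H_0: rank C_0 − rank ∂_1 = 8 − 7 = 1, and the invariant factors of ∂_1 are all 1, so H_0 = Z.
  H_1: rank ker ∂_1 − rank ∂_2 = (24 − 7) − 15 = 2, and the invariant factors of ∂_2 are all 1, so H_1 = Z^2.
  H_2: rank ker ∂_2 − rank ∂_3 = (16 − 15) − 0 = 1, and there is no ∂_3, so H_2 = Z.

As a check, the Euler characteristic is 8 − 24 + 16 = 0, which agrees with 1 − 2 + 1 = 0.

Hence the Betti numbers are b_0 = 1, b_1 = 2, b_2 = 1.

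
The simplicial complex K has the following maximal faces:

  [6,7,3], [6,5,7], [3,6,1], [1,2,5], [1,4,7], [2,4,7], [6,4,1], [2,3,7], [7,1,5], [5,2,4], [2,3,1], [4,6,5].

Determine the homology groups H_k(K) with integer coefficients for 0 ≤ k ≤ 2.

K has 7 vertices, 18 edges, 12 triangles.
rank ∂_0 = 0, rank ∂_1 = 6 ⇒ b_0 = 7 − 0 − 6 = 1; all invariant factors of ∂_1 are 1 so no torsion. So H_0 ≅ Z.
rank ∂_1 = 6, rank ∂_2 = 12 ⇒ b_1 = 18 − 6 − 12 = 0; ∂_2 has invariant factor(s) [2] giving torsion. So H_1 ≅ Z_2.
rank ∂_2 = 12, rank ∂_3 = 0 ⇒ b_2 = 12 − 12 − 0 = 0. So H_2 ≅ 0.

H_0 ≅ Z,  H_1 ≅ Z_2,  H_2 = 0.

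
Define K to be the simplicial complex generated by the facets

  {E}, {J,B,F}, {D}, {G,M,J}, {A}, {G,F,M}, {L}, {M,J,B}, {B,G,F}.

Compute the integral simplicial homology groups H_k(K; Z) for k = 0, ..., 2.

K has 9 vertices, 10 edges, 5 triangles.
rank ∂_0 = 0, rank ∂_1 = 4 ⇒ b_0 = 9 − 0 − 4 = 5; all invariant factors of ∂_1 are 1 so no torsion. So H_0 = Z^5.
rank ∂_1 = 4, rank ∂_2 = 5 ⇒ b_1 = 10 − 4 − 5 = 1; all invariant factors of ∂_2 are 1 so no torsion. So H_1 = Z.
rank ∂_2 = 5, rank ∂_3 = 0 ⇒ b_2 = 5 − 5 − 0 = 0. So H_2 = 0.

H_0 ≅ Z^5,  H_1 ≅ Z,  H_2 = 0.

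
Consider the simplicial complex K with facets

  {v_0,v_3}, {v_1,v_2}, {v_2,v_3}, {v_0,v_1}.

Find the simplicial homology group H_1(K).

H_1 = Z.

Fix the vertex order v_0 < v_1 < v_2 < v_3 and write every simplex with vertices in increasing order. Then dim K = 1 and the simplices of K are:

  0-simplices (4): [v_0], [v_1], [v_2], [v_3]
  1-simplices (4): [v_0,v_1], [v_0,v_3], [v_1,v_2], [v_2,v_3]

Hence C_0 ≅ Z^4, C_1 ≅ Z^4.

∂_1: C_1 → C_0 is given by ∂[p,q] = [q] − [p].
As a 4×4 matrix over Z this has rank 3, with invariant factors (1,1,1).

Reading off H_k = ker ∂_k / im ∂_{k+1}:

  H_1: rank ker ∂_1 − rank ∂_2 = (4 − 3) − 0 = 1, and there is no ∂_2, so H_1 = Z.

(K is a triangulation of the circle S^1.)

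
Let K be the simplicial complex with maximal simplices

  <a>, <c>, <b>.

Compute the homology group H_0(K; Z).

H_0 ≅ Z^3.

We work with the vertex ordering a < b < c. The simplices of K, each written with vertices in increasing order, are:

  0-simplices (3): a, b, c

so the chain groups are C_0 ≅ Z^3.

Computing H_k = (kernel of ∂_k) / (image of ∂_{k+1}):

  H_0: rank C_0 − rank ∂_1 = 3 − 0 = 3, and there is no ∂_1, so H_0 = Z^3.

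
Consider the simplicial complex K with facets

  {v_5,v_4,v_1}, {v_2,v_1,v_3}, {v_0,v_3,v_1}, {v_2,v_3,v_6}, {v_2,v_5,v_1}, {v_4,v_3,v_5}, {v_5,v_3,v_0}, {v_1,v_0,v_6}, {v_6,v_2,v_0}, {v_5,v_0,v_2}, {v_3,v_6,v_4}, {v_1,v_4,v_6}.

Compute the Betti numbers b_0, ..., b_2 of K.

b_0 = 1, b_1 = 0, b_2 = 0.

Order the vertices as v_0 < v_1 < v_2 < v_3 < v_4 < v_5 < v_6. Listing each simplex with vertices in this order, K has dimension 2 with simplices:

  0-simplices (7): [v_0], [v_1], [v_2], [v_3], [v_4], [v_5], [v_6]
  1-simplices (18): (18 of them)
  2-simplices (12): (12 of them)

Hence C_0 ≅ Z^7, C_1 ≅ Z^18, C_2 ≅ Z^12.

Boundary ∂_1: C_1 → C_0 is given by ∂[p,q] = [q] − [p].
As a 7×18 matrix over Z this has rank 6, with invariant factors (1,1,1,1,1,1).

The boundary map ∂_2: C_2 → C_1 maps a triangle to the signed sum of its edges. For instance
  ∂[v_1,v_4,v_5] = [v_4,v_5] − [v_1,v_5] + [v_1,v_4],
  ∂[v_1,v_2,v_3] = [v_2,v_3] − [v_1,v_3] + [v_1,v_2].
The 18×12 boundary matrix has rank 12 and Smith normal form diag(1,1,1,1,1,1,1,1,1,1,1,2).

Computing H_k = (kernel of ∂_k) / (image of ∂_{k+1}):

  H_0: rank C_0 − rank ∂_1 = 7 − 6 = 1, and the invariant factors of ∂_1 are all 1, so H_0 ≅ Z.
  H_1: rank ker ∂_1 − rank ∂_2 = (18 − 6) − 12 = 0, and ∂_2 has invariant factor 2 > 1, so H_1 ≅ Z/2.
  H_2: rank ker ∂_2 − rank ∂_3 = (12 − 12) − 0 = 0, and there is no ∂_3, so H_2 ≅ 0.

(K is a triangulation of the real projective plane RP^2.)

Hence the Betti numbers are b_0 = 1, b_1 = 0, b_2 = 0.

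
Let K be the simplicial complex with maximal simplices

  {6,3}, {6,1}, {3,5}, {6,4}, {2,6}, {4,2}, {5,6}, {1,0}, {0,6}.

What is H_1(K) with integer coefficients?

H_1 = Z^3.

We work with the vertex ordering 0 < 1 < 2 < 3 < 4 < 5 < 6. The simplices of K, each written with vertices in increasing order, are:

  0-simplices (7): [0], [1], [2], [3], [4], [5], [6]
  1-simplices (9): [0,1], [0,6], [1,6], [2,4], [2,6], [3,5], [3,6], [4,6], [5,6]

Hence C_0 ≅ Z^7, C_1 ≅ Z^9.

Boundary ∂_1: C_1 → C_0 sends each edge [p,q] (with p < q) to q − p. For instance
  ∂[4,6] = [6] − [4].
This gives a 7×9 integer matrix of rank 6; reducing to Smith normal form yields diagonal entries (1,1,1,1,1,1).

Reading off H_k = ker ∂_k / im ∂_{k+1}:

  H_1: rank ker ∂_1 − rank ∂_2 = (9 − 6) − 0 = 3, and there is no ∂_2, so H_1 ≅ Z^3.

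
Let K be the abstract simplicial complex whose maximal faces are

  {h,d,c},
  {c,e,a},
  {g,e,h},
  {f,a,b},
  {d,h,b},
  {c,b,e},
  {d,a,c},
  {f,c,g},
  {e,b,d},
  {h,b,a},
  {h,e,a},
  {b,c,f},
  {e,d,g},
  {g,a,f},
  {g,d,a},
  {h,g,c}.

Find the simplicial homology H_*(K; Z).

We work with the vertex ordering a < b < c < d < e < f < g < h. The simplices of K, each written with vertices in increasing order, are:

  0-simplices (8): a, b, c, d, e, f, g, h
  1-simplices (24): ab, ac, ad, ae, af, ag, ah, bc, bd, be, bf, bh, cd, ce, cf, cg, ch, de, dg, dh, eg, eh, fg, gh
  2-simplices (16): abf, abh, acd, ace, adg, aeh, afg, bce, bcf, bde, bdh, cdh, cfg, cgh, deg, egh

giving chain groups C_0 ≅ Z^8, C_1 ≅ Z^24, C_2 ≅ Z^16.

∂_1: C_1 → C_0 sends each edge [p,q] (with p < q) to q − p. For instance
  ∂eg = g − e.
The 8×24 boundary matrix has rank 7 and Smith normal form diag(1,1,1,1,1,1,1).

∂_2: C_2 → C_1 sends each 2-simplex [p,q,r] to [q,r] − [p,r] + [p,q]. For instance
  ∂abh = bh − ah + ab,
  ∂ace = ce − ae + ac.
This gives a 24×16 integer matrix of rank 15; reducing to Smith normal form yields diagonal entries (1,1,1,1,1,1,1,1,1,1,1,1,1,1,1).

Now H_k = ker ∂_k / im ∂_{k+1}, so:

  H_0: rank C_0 − rank ∂_1 = 8 − 7 = 1, and the invariant factors of ∂_1 are all 1, so H_0 = Z.
  H_1: rank ker ∂_1 − rank ∂_2 = (24 − 7) − 15 = 2, and the invariant factors of ∂_2 are all 1, so H_1 = Z^2.
  H_2: rank ker ∂_2 − rank ∂_3 = (16 − 15) − 0 = 1, and there is no ∂_3, so H_2 = Z.

H_0 = Z,  H_1 = Z^2,  H_2 = Z.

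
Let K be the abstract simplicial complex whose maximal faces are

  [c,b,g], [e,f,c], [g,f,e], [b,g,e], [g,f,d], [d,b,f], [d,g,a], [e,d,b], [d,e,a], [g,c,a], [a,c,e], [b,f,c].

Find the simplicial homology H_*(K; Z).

H_0 = Z,  H_1 = Z/2,  H_2 = 0.

Fix the vertex order a < b < c < d < e < f < g and write every simplex with vertices in increasing order. Then dim K = 2 and the simplices of K are:

  0-simplices (7): a, b, c, d, e, f, g
  1-simplices (18): ac, ad, ae, ag, bc, bd, be, bf, bg, ce, cf, cg, de, df, dg, ef, eg, fg
  2-simplices (12): ace, acg, ade, adg, bcf, bcg, bde, bdf, beg, cef, dfg, efg

giving chain groups C_0 ≅ Z^7, C_1 ≅ Z^18, C_2 ≅ Z^12.

Boundary ∂_1: C_1 → C_0 sends each edge [p,q] (with p < q) to q − p.
As a 7×18 matrix over Z this has rank 6, with invariant factors (1,1,1,1,1,1).

Boundary ∂_2: C_2 → C_1 sends each 2-simplex [p,q,r] to [q,r] − [p,r] + [p,q]. For instance
  ∂bdf = df − bf + bd,
  ∂bde = de − be + bd.
The 18×12 boundary matrix has rank 12 and Smith normal form diag(1,1,1,1,1,1,1,1,1,1,1,2).

From H_k ≅ ker(∂_k) / im(∂_{k+1}) we obtain:

  H_0: rank C_0 − rank ∂_1 = 7 − 6 = 1, and the invariant factors of ∂_1 are all 1, so H_0 ≅ Z.
  H_1: rank ker ∂_1 − rank ∂_2 = (18 − 6) − 12 = 0, and ∂_2 has invariant factor 2 > 1, so H_1 ≅ Z/2.
  H_2: rank ker ∂_2 − rank ∂_3 = (12 − 12) − 0 = 0, and there is no ∂_3, so H_2 ≅ 0.

(K is a triangulation of the real projective plane RP^2.)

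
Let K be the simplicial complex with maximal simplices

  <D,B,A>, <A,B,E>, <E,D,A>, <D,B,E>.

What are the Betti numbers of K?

b_0 = 1, b_1 = 0, b_2 = 1.

We work with the vertex ordering A < B < D < E. The simplices of K, each written with vertices in increasing order, are:

  0-simplices (4): A, B, D, E
  1-simplices (6): AB, AD, AE, BD, BE, DE
  2-simplices (4): ABD, ABE, ADE, BDE

so the chain groups are C_0 ≅ Z^4, C_1 ≅ Z^6, C_2 ≅ Z^4.

The boundary map ∂_1: C_1 → C_0 sends each edge [p,q] (with p < q) to q − p.
This gives a 4×6 integer matrix of rank 3; reducing to Smith normal form yields diagonal entries (1,1,1).

Boundary ∂_2: C_2 → C_1 sends each 2-simplex [p,q,r] to [q,r] − [p,r] + [p,q]. For instance
  ∂ADE = DE − AE + AD,
  ∂ABE = BE − AE + AB.
As a 6×4 matrix over Z this has rank 3, with invariant factors (1,1,1).

Reading off H_k = ker ∂_k / im ∂_{k+1}:

  H_0: rank C_0 − rank ∂_1 = 4 − 3 = 1, and the invariant factors of ∂_1 are all 1, so H_0 ≅ Z.
  H_1: rank ker ∂_1 − rank ∂_2 = (6 − 3) − 3 = 0, and the invariant factors of ∂_2 are all 1, so H_1 ≅ 0.
  H_2: rank ker ∂_2 − rank ∂_3 = (4 − 3) − 0 = 1, and there is no ∂_3, so H_2 ≅ Z.

Hence the Betti numbers are b_0 = 1, b_1 = 0, b_2 = 1.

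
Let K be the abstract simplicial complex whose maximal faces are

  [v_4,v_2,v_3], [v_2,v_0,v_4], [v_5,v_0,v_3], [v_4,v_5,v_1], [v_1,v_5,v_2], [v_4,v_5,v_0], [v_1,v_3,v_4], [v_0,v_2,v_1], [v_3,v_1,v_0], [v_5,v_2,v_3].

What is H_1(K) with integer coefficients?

Order the vertices as v_0 < v_1 < v_2 < v_3 < v_4 < v_5. Listing each simplex with vertices in this order, K has dimension 2 with simplices:

  0-simplices (6): [v_0], [v_1], [v_2], [v_3], [v_4], [v_5]
  1-simplices (15): (15 of them)
  2-simplices (10): [v_0,v_1,v_2], [v_0,v_1,v_3], [v_0,v_2,v_4], [v_0,v_3,v_5], [v_0,v_4,v_5], [v_1,v_2,v_5], [v_1,v_3,v_4], [v_1,v_4,v_5], [v_2,v_3,v_4], [v_2,v_3,v_5]

Hence C_0 ≅ Z^6, C_1 ≅ Z^15, C_2 ≅ Z^10.

∂_1: C_1 → C_0 sends each edge [p,q] (with p < q) to q − p. For instance
  ∂[v_1,v_2] = [v_2] − [v_1].
The resulting 6×15 matrix has rank 5, and its Smith normal form has invariant factors (1,1,1,1,1).

Boundary ∂_2: C_2 → C_1 sends each 2-simplex [p,q,r] to [q,r] − [p,r] + [p,q]. For instance
  ∂[v_0,v_4,v_5] = [v_4,v_5] − [v_0,v_5] + [v_0,v_4],
  ∂[v_1,v_2,v_5] = [v_2,v_5] − [v_1,v_5] + [v_1,v_2].
The resulting 15×10 matrix has rank 10, and its Smith normal form has invariant factors (1,1,1,1,1,1,1,1,1,2).

From H_k ≅ ker(∂_k) / im(∂_{k+1}) we obtain:

  H_1: rank ker ∂_1 − rank ∂_2 = (15 − 5) − 10 = 0, and ∂_2 has invariant factor 2 > 1, so H_1 = Z_2.

H_1 ≅ Z_2.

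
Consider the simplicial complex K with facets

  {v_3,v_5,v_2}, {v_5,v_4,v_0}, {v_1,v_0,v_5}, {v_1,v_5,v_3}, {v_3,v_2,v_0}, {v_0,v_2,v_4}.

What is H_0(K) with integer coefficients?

Order the vertices as v_0 < v_1 < v_2 < v_3 < v_4 < v_5. Listing each simplex with vertices in this order, K has dimension 2 with simplices:

  0-simplices (6): [v_0], [v_1], [v_2], [v_3], [v_4], [v_5]
  1-simplices (12): [v_0,v_1], [v_0,v_2], [v_0,v_3], [v_0,v_4], [v_0,v_5], [v_1,v_3], [v_1,v_5], [v_2,v_3], [v_2,v_4], [v_2,v_5], [v_3,v_5], [v_4,v_5]
  2-simplices (6): [v_0,v_1,v_5], [v_0,v_2,v_3], [v_0,v_2,v_4], [v_0,v_4,v_5], [v_1,v_3,v_5], [v_2,v_3,v_5]

giving chain groups C_0 ≅ Z^6, C_1 ≅ Z^12, C_2 ≅ Z^6.

The boundary map ∂_1: C_1 → C_0 is given by ∂[p,q] = [q] − [p].
The 6×12 boundary matrix has rank 5 and Smith normal form diag(1,1,1,1,1).

The boundary map ∂_2: C_2 → C_1 maps a triangle to the signed sum of its edges. For instance
  ∂[v_0,v_2,v_3] = [v_2,v_3] − [v_0,v_3] + [v_0,v_2],
  ∂[v_0,v_1,v_5] = [v_1,v_5] − [v_0,v_5] + [v_0,v_1].
This gives a 12×6 integer matrix of rank 6; reducing to Smith normal form yields diagonal entries (1,1,1,1,1,1).

Now H_k = ker ∂_k / im ∂_{k+1}, so:

  H_0: rank C_0 − rank ∂_1 = 6 − 5 = 1, and the invariant factors of ∂_1 are all 1, so H_0 ≅ Z.

H_0 = Z.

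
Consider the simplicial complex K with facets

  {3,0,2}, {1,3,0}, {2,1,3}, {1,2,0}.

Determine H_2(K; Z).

Order the vertices as 0 < 1 < 2 < 3. Listing each simplex with vertices in this order, K has dimension 2 with simplices:

  0-simplices (4): [0], [1], [2], [3]
  1-simplices (6): [0,1], [0,2], [0,3], [1,2], [1,3], [2,3]
  2-simplices (4): [0,1,2], [0,1,3], [0,2,3], [1,2,3]

so the chain groups are C_0 ≅ Z^4, C_1 ≅ Z^6, C_2 ≅ Z^4.

∂_1: C_1 → C_0 is given by ∂[p,q] = [q] − [p]. For instance
  ∂[0,2] = [2] − [0].
This gives a 4×6 integer matrix of rank 3; reducing to Smith normal form yields diagonal entries (1,1,1).

Boundary ∂_2: C_2 → C_1 maps a triangle to the signed sum of its edges. For instance
  ∂[1,2,3] = [2,3] − [1,3] + [1,2],
  ∂[0,2,3] = [2,3] − [0,3] + [0,2].
The 6×4 boundary matrix has rank 3 and Smith normal form diag(1,1,1).

Computing H_k = (kernel of ∂_k) / (image of ∂_{k+1}):

  H_2: rank ker ∂_2 − rank ∂_3 = (4 − 3) − 0 = 1, and there is no ∂_3, so H_2 ≅ Z.

H_2 = Z.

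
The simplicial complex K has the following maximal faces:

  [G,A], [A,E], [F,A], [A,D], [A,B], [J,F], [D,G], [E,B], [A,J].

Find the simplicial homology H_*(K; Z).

Take the total order A < B < D < E < F < G < J on the vertex set. Then K (dimension 1) consists of the simplices:

  0-simplices (7): A, B, D, E, F, G, J
  1-simplices (9): AB, AD, AE, AF, AG, AJ, BE, DG, FJ

giving chain groups C_0 ≅ Z^7, C_1 ≅ Z^9.

Boundary ∂_1: C_1 → C_0 sends each edge [p,q] (with p < q) to q − p.
As a 7×9 matrix over Z this has rank 6, with invariant factors (1,1,1,1,1,1).

From H_k ≅ ker(∂_k) / im(∂_{k+1}) we obtain:

  H_0: rank C_0 − rank ∂_1 = 7 − 6 = 1, and the invariant factors of ∂_1 are all 1, so H_0 ≅ Z.
  H_1: rank ker ∂_1 − rank ∂_2 = (9 − 6) − 0 = 3, and there is no ∂_2, so H_1 ≅ Z^3.

H_0 ≅ Z,  H_1 ≅ Z^3.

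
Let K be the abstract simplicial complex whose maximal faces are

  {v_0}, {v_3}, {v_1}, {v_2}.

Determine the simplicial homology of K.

We work with the vertex ordering v_0 < v_1 < v_2 < v_3. The simplices of K, each written with vertices in increasing order, are:

  0-simplices (4): [v_0], [v_1], [v_2], [v_3]

giving chain groups C_0 ≅ Z^4.

Computing H_k = (kernel of ∂_k) / (image of ∂_{k+1}):

  H_0: rank C_0 − rank ∂_1 = 4 − 0 = 4, and there is no ∂_1, so H_0 ≅ Z^4.

H_0 = Z^4.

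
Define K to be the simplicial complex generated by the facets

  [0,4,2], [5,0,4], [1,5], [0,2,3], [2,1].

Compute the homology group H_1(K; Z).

Order the vertices as 0 < 1 < 2 < 3 < 4 < 5. Listing each simplex with vertices in this order, K has dimension 2 with simplices:

  0-simplices (6): [0], [1], [2], [3], [4], [5]
  1-simplices (9): [0,2], [0,3], [0,4], [0,5], [1,2], [1,5], [2,3], [2,4], [4,5]
  2-simplices (3): [0,2,3], [0,2,4], [0,4,5]

so the chain groups are C_0 ≅ Z^6, C_1 ≅ Z^9, C_2 ≅ Z^3.

The boundary map ∂_1: C_1 → C_0 sends each edge [p,q] (with p < q) to q − p. For instance
  ∂[0,5] = [5] − [0].
This gives a 6×9 integer matrix of rank 5; reducing to Smith normal form yields diagonal entries (1,1,1,1,1).

∂_2: C_2 → C_1 sends each 2-simplex [p,q,r] to [q,r] − [p,r] + [p,q]. For instance
  ∂[0,4,5] = [4,5] − [0,5] + [0,4],
  ∂[0,2,3] = [2,3] − [0,3] + [0,2].
The 9×3 boundary matrix has rank 3 and Smith normal form diag(1,1,1).

Computing H_k = (kernel of ∂_k) / (image of ∂_{k+1}):

  H_1: rank ker ∂_1 − rank ∂_2 = (9 − 5) − 3 = 1, and the invariant factors of ∂_2 are all 1, so H_1 = Z.

H_1 = Z.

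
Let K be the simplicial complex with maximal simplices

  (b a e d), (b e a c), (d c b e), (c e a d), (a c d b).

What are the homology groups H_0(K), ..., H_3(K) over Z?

H_0 ≅ Z,  H_1 = 0,  H_2 = 0,  H_3 ≅ Z.

Take the total order a < b < c < d < e on the vertex set. Then K (dimension 3) consists of the simplices:

  0-simplices (5): a, b, c, d, e
  1-simplices (10): ab, ac, ad, ae, bc, bd, be, cd, ce, de
  2-simplices (10): abc, abd, abe, acd, ace, ade, bcd, bce, bde, cde
  3-simplices (5): abcd, abce, abde, acde, bcde

so the chain groups are C_0 ≅ Z^5, C_1 ≅ Z^10, C_2 ≅ Z^10, C_3 ≅ Z^5.

∂_1: C_1 → C_0 sends each edge [p,q] (with p < q) to q − p. For instance
  ∂bc = c − b.
The 5×10 boundary matrix has rank 4 and Smith normal form diag(1,1,1,1).

The boundary map ∂_2: C_2 → C_1 maps a triangle to the signed sum of its edges. For instance
  ∂bde = de − be + bd,
  ∂abd = bd − ad + ab.
This gives a 10×10 integer matrix of rank 6; reducing to Smith normal form yields diagonal entries (1,1,1,1,1,1).

The boundary map ∂_3: C_3 → C_2 sends each 3-simplex σ to the alternating sum Σ_i (−1)^i (σ with its i-th vertex removed). For instance
  ∂acde = cde − ade + ace − acd,
  ∂abce = bce − ace + abe − abc.
As a 10×5 matrix over Z this has rank 4, with invariant factors (1,1,1,1).

Reading off H_k = ker ∂_k / im ∂_{k+1}:

  H_0: rank C_0 − rank ∂_1 = 5 − 4 = 1, and the invariant factors of ∂_1 are all 1, so H_0 ≅ Z.
  H_1: rank ker ∂_1 − rank ∂_2 = (10 − 4) − 6 = 0, and the invariant factors of ∂_2 are all 1, so H_1 ≅ 0.
  H_2: rank ker ∂_2 − rank ∂_3 = (10 − 6) − 4 = 0, and the invariant factors of ∂_3 are all 1, so H_2 ≅ 0.
  H_3: rank ker ∂_3 − rank ∂_4 = (5 − 4) − 0 = 1, and there is no ∂_4, so H_3 ≅ Z.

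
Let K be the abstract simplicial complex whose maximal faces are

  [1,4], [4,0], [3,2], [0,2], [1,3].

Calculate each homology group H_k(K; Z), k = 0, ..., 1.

H_0 = Z,  H_1 = Z.

Fix the vertex order 0 < 1 < 2 < 3 < 4 and write every simplex with vertices in increasing order. Then dim K = 1 and the simplices of K are:

  0-simplices (5): [0], [1], [2], [3], [4]
  1-simplices (5): [0,2], [0,4], [1,3], [1,4], [2,3]

giving chain groups C_0 ≅ Z^5, C_1 ≅ Z^5.

The boundary map ∂_1: C_1 → C_0 sends each edge [p,q] (with p < q) to q − p. For instance
  ∂[2,3] = [3] − [2].
The 5×5 boundary matrix has rank 4 and Smith normal form diag(1,1,1,1).

Now H_k = ker ∂_k / im ∂_{k+1}, so:

  H_0: rank C_0 − rank ∂_1 = 5 − 4 = 1, and the invariant factors of ∂_1 are all 1, so H_0 ≅ Z.
  H_1: rank ker ∂_1 − rank ∂_2 = (5 − 4) − 0 = 1, and there is no ∂_2, so H_1 ≅ Z.

As a check, the Euler characteristic is 5 − 5 = 0, which agrees with 1 − 1 = 0.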